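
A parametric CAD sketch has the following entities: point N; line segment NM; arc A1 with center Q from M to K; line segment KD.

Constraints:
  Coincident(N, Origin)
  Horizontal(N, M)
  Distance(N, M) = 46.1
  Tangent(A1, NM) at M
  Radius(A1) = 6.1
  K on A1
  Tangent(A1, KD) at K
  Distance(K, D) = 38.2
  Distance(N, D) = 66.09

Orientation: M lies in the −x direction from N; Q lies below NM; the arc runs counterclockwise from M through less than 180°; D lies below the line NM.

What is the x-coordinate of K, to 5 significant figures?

-52.174

N is at the origin; N and M share the same y with |NM| = 46.1 and M on the −x side, so M = (-46.100, 0.0000). Tangency of A1 to NM means the radius QM is perpendicular to NM, so Q = M + (0, -6.1) = (-46.100, -6.1000). Since QK ⟂ KD (tangency), |QD| = √(6.1² + 38.2²) = 38.684 regardless of where K sits on A1. So D lies on both circle(N, 66.09) and circle(Q, 38.684); the below-NM intersection is D = (-48.683, -44.698). K is the foot of the tangent from D: K = (-52.174, -6.6576).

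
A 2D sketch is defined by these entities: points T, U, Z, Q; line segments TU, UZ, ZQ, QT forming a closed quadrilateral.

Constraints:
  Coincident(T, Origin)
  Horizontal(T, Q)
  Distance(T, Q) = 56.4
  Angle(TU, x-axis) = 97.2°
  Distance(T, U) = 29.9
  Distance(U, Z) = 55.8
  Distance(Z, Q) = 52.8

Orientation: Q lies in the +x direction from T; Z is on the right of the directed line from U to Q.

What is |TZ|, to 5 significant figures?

26.333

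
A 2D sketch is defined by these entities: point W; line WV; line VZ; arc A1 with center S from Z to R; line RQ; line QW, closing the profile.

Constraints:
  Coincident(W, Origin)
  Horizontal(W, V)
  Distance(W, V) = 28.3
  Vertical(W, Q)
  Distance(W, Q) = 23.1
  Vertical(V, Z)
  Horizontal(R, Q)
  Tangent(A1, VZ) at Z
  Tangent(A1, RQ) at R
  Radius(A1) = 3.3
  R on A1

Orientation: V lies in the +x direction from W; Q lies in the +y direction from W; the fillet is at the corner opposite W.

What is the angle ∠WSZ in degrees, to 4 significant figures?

141.6°

W is at the origin; W and V share the same y with |WV| = 28.3 and V on the +x side, so V = (28.30, 0.000). W and Q share the same x with |WQ| = 23.1 and Q on the +y side, so Q = (0.000, 23.10). The virtual corner opposite W is at (28.30, 23.10). Tangency of A1 to VZ means the radius SZ is perpendicular to VZ and tangency of A1 to RQ means the radius SR is perpendicular to RQ, with radius 3.3, so the center S sits 3.3 in from both sides at S = (25.00, 19.80). That places the tangent points at Z = (28.30, 19.80) on VZ and R = (25.00, 23.10) on RQ. Then cos ∠WSZ = SW·SZ / (|SW||SZ|), giving 141.6°.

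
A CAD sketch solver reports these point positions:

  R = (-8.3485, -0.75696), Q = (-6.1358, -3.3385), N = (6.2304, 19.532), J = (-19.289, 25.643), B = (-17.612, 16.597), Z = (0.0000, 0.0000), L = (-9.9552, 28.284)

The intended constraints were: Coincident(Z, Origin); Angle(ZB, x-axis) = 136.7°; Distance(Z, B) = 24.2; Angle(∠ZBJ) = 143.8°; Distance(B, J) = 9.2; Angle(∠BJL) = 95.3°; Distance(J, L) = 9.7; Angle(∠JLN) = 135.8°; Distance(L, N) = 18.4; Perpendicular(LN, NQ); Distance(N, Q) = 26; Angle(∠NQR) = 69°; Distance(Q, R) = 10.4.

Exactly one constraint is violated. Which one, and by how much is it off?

Distance(Q, R) = 10.4 — off by 7.00.

Z = (0.00, 0.00) ✓; ZB at 136.7° ✓; |ZB| = 24.20 ✓; ∠ZBJ = 143.8° ✓; |BJ| = 9.200 ✓; ∠BJL = 95.30° ✓; |JL| = 9.700 ✓; ∠JLN = 135.8° ✓; |LN| = 18.40 ✓; ∠(LN, NQ) = 90.00° ✓; |NQ| = 26.00 ✓; ∠NQR = 69.00° ✓; |QR| = 3.400 ✗.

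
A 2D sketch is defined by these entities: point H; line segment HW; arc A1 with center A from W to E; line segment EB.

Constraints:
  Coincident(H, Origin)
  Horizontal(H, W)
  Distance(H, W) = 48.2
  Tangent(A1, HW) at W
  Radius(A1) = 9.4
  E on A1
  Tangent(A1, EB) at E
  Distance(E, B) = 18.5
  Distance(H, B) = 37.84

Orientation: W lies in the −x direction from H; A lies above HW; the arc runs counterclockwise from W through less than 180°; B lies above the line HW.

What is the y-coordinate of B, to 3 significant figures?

21.4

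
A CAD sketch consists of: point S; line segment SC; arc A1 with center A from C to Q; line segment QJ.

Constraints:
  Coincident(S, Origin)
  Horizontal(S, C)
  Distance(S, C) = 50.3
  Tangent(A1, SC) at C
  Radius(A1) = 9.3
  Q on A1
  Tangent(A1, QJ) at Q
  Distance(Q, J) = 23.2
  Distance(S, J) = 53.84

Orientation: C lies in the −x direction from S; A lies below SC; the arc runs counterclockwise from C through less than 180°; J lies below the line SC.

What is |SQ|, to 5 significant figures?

59.421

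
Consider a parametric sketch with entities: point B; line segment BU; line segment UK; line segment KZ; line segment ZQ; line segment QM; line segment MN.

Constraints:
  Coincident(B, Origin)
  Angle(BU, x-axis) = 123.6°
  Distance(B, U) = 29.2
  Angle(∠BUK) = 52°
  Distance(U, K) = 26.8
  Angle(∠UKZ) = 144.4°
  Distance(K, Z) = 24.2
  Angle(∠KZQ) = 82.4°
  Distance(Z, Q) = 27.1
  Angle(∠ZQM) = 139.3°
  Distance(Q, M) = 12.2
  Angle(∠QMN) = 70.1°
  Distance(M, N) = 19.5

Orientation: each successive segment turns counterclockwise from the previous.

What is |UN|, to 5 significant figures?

26.087

B is at the origin; BU runs at 123.6° with length 29.2, so U = (-16.159, 24.321). ∠BUK = 52.0° gives UK at -108.40° from the x-axis; with |UK| = 26.8, K = (-24.618, -1.1086). ∠UKZ = 144.4° gives KZ at -72.800° from the x-axis; with |KZ| = 24.2, Z = (-17.462, -24.226). ∠KZQ = 82.4° gives ZQ at 24.800° from the x-axis; with |ZQ| = 27.1, Q = (7.1385, -12.859). ∠ZQM = 139.3° gives QM at 65.500° from the x-axis; with |QM| = 12.2, M = (12.198, -1.7576). ∠QMN = 70.1° gives MN at 175.40° from the x-axis; with |MN| = 19.5, N = (-7.2395, -0.19376). Then |UN| = |N − U| = 26.087.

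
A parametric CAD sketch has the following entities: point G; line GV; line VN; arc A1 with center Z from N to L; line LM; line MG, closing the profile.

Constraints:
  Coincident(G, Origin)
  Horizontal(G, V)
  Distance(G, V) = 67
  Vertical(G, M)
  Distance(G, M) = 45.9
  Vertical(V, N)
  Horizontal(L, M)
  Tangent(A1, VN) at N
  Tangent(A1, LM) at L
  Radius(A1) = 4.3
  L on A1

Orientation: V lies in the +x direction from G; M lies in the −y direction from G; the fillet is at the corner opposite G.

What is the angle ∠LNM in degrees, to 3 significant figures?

41.3°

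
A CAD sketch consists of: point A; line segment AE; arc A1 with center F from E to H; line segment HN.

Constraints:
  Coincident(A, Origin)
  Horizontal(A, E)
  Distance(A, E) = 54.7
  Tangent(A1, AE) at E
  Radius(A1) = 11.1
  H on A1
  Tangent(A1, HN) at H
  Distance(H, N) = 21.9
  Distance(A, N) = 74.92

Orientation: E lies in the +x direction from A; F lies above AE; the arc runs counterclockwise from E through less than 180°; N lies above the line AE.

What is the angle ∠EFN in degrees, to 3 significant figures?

148°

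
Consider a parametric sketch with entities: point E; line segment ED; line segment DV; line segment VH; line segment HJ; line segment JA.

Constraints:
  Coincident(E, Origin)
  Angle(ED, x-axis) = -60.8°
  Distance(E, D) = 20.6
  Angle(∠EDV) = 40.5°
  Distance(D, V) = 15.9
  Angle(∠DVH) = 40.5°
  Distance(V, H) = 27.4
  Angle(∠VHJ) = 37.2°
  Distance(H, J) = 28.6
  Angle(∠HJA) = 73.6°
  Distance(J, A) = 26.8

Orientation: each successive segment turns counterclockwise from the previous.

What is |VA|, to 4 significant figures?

9.178

E is at the origin; ED runs at -60.8° with length 20.6, so D = (10.05, -17.98). ∠EDV = 40.5° gives DV at 78.70° from the x-axis; with |DV| = 15.9, V = (13.17, -2.390). ∠DVH = 40.5° gives VH at -141.8° from the x-axis; with |VH| = 27.4, H = (-8.367, -19.33). ∠VHJ = 37.2° gives HJ at 1.000° from the x-axis; with |HJ| = 28.6, J = (20.23, -18.84). ∠HJA = 73.6° gives JA at 107.4° from the x-axis; with |JA| = 26.8, A = (12.21, 6.738). Then |VA| = |A − V| = 9.178.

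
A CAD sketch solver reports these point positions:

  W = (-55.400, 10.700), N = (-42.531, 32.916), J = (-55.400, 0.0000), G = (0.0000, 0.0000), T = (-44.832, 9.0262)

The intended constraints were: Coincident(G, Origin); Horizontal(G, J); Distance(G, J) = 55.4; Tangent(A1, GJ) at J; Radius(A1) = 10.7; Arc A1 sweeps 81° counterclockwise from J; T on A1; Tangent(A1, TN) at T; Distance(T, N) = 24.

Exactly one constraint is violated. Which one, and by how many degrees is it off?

Tangent(A1, TN) at T — off by 3.50°.

G = (0.00, 0.00) ✓; G.y = 0.00, J.y = 0.00 ✓; |GJ| = 55.40 ✓; ∠(WJ, JG) = 90.00° ✓; |WJ| = 10.70 ✓; bearing(W→T) − bearing(W→J) = 81.00° ✓; |WT| = 10.70 ✓; ∠(WT, TN) = 86.50° ✗; |TN| = 24.00 ✓.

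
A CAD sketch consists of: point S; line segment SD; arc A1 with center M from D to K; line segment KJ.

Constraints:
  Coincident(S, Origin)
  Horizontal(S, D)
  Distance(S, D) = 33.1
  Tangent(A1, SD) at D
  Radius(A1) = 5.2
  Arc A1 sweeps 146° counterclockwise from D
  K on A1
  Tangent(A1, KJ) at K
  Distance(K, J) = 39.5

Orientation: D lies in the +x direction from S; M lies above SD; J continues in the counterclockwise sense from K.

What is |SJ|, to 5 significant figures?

31.767

S is at the origin; S and D share the same y with |SD| = 33.1 and D on the +x side, so D = (33.100, 0.0000). Since A1 is tangent to SD there, MD ⟂ SD, so M = D + (0, 5.2) = (33.100, 5.2000). On A1, D sits at bearing -90° from M; a 146° counterclockwise sweep puts K at bearing 56°, so K = M + 5.2·(cos 56°, sin 56°) = (36.008, 9.5110). The tangent condition forces MK to be normal to KJ, so KJ runs along (−sin 56°, cos 56°); with |KJ| = 39.5, J = (3.2608, 31.599). Then |SJ| = |J − S| = 31.767.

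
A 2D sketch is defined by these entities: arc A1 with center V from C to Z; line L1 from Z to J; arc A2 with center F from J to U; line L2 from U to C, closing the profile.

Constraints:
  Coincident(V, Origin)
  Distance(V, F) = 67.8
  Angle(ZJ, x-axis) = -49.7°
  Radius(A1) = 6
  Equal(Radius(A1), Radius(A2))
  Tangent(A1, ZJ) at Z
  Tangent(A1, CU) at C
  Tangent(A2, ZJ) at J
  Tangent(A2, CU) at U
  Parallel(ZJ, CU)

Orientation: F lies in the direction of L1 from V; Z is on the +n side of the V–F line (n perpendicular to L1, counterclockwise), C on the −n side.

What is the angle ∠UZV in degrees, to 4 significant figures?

79.96°

The slot axis is L1's direction at -49.7°, so u = (cos -49.7°, sin -49.7°) = (0.6468, -0.7627) and n = (−sin -49.7°, cos -49.7°) = (0.7627, 0.6468). V is at the origin and F lies 67.8 along u from V, so F = 67.8·u = (43.85, -51.71). Tangency of A1 to both parallel lines with radius 6.0 puts Z and C at V ± 6.0·n: Z = (4.576, 3.881), C = (-4.576, -3.881). Equal radii place J and U the same way about F: J = F + 6.0·n = (48.43, -47.83), U = F − 6.0·n = (39.28, -55.59). Then cos ∠UZV = ZU·ZV / (|ZU||ZV|), giving 79.96°.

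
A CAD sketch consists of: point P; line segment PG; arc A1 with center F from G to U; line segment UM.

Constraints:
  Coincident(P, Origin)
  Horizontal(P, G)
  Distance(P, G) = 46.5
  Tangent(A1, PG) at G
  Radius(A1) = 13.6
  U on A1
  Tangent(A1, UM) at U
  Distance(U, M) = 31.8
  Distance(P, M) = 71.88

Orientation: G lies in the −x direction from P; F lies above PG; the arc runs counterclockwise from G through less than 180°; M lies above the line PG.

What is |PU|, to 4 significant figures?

41.51

Checks: |FU| = 13.60 ✓; ∠(FU, UM) = 90.00° ✓; |UM| = 31.80 ✓; |PM| = 71.88 ✓.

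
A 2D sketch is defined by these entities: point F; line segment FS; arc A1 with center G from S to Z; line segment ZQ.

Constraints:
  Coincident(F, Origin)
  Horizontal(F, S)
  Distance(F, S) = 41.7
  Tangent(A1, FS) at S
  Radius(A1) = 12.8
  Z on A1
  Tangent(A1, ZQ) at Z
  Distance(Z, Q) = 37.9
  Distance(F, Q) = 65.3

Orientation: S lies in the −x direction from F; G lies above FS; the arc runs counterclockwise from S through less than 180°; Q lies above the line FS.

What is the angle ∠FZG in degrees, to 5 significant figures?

137.25°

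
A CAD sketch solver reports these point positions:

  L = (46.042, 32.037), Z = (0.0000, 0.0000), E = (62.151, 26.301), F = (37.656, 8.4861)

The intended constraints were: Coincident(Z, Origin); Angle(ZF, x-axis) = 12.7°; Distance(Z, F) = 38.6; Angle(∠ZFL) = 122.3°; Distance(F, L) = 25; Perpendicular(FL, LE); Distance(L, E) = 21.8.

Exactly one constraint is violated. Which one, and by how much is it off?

Distance(L, E) = 21.8 — off by 4.70.

Z = (0.00, 0.00) ✓; ZF at 12.70° ✓; |ZF| = 38.60 ✓; ∠ZFL = 122.3° ✓; |FL| = 25.00 ✓; ∠(FL, LE) = 90.00° ✓; |LE| = 17.10 ✗.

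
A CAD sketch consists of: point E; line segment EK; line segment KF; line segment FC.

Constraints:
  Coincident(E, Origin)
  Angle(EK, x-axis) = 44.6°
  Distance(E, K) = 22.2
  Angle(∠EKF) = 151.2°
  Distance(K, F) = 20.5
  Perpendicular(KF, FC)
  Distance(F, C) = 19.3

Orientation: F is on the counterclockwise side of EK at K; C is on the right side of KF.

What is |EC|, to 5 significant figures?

49.960

∠EKF = 151.2°, so KF runs at 44.6° + (180° − 151.2°) = 73.400° from the x-axis; with |KF| = 20.5, F = K + 20.5·(cos 73.400°, sin 73.400°) = (21.664, 35.233). The perpendicularity gives FC at right angles to KF; with |FC| = 19.3 on the right of KF, C = F + 19.3·(0.95832, -0.28569) = (40.159, 29.720). Then |EC| = |C − E| = 49.960.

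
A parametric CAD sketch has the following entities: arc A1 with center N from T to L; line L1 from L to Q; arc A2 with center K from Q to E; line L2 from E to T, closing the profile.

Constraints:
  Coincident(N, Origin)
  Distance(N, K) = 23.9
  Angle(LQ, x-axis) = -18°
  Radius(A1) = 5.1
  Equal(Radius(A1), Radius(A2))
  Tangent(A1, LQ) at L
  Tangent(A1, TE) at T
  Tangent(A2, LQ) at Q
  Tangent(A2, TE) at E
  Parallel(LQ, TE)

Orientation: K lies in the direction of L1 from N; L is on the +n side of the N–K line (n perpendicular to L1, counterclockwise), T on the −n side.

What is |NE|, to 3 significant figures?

24.4

The slot axis is L1's direction at -18.0°, so u = (cos -18.0°, sin -18.0°) = (0.951, -0.309) and n = (−sin -18.0°, cos -18.0°) = (0.309, 0.951). N is at the origin and K lies 23.9 along u from N, so K = 23.9·u = (22.7, -7.39). Tangency of A1 to both parallel lines with radius 5.1 puts L and T at N ± 5.1·n: L = (1.58, 4.85), T = (-1.58, -4.85). Equal radii place Q and E the same way about K: Q = K + 5.1·n = (24.3, -2.54), E = K − 5.1·n = (21.2, -12.2). Then |NE| = |E − N| = 24.4.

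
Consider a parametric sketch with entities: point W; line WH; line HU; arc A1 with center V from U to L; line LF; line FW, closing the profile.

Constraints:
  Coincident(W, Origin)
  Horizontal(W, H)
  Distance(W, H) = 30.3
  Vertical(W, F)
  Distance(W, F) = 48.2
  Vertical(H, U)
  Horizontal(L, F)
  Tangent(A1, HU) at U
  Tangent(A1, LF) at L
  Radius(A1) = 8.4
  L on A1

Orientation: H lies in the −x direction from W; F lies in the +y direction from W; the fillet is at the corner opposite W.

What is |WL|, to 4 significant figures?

52.94

W is at the origin; W and H share the same y with |WH| = 30.3 and H on the −x side, so H = (-30.30, 0.000). W and F share the same x with |WF| = 48.2 and F on the +y side, so F = (0.000, 48.20). The virtual corner opposite W is at (-30.30, 48.20). Tangency of A1 to HU means the radius VU is perpendicular to HU and the tangent condition forces VL to be normal to LF, with radius 8.4, so the center V sits 8.4 in from both sides at V = (-21.90, 39.80). That places the tangent points at U = (-30.30, 39.80) on HU and L = (-21.90, 48.20) on LF. Then |WL| = |L − W| = 52.94.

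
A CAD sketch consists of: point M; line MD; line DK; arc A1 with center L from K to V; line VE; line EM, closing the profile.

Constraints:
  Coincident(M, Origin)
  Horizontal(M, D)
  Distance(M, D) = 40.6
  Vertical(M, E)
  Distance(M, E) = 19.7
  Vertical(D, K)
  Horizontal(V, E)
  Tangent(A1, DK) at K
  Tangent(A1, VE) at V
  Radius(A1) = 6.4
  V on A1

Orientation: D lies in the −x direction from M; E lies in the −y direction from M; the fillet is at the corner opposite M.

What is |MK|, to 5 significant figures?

42.723

The virtual corner opposite M is at (-40.600, -19.700). Tangency of A1 to DK means the radius LK is perpendicular to DK and A1 meets VE tangentially, so LV is at right angles to VE, with radius 6.4, so the center L sits 6.4 in from both sides at L = (-34.200, -13.300). That places the tangent points at K = (-40.600, -13.300) on DK and V = (-34.200, -19.700) on VE. Then |MK| = |K − M| = 42.723.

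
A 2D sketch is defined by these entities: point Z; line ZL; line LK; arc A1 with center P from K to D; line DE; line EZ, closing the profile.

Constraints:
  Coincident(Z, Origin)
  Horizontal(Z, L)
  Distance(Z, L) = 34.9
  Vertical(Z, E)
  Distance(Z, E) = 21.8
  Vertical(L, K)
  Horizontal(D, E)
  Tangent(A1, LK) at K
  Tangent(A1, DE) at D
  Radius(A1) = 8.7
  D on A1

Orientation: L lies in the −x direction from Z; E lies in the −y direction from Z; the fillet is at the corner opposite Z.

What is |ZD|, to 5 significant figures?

34.083

Z is at the origin; Z and L share the same y with |ZL| = 34.9 and L on the −x side, so L = (-34.900, 0.0000). ZE is vertical with |ZE| = 21.8 and E on the −y side, so E = (0.0000, -21.800). The virtual corner opposite Z is at (-34.900, -21.800). The tangent condition forces PK to be normal to LK and A1 meets DE tangentially, so PD is at right angles to DE, with radius 8.7, so the center P sits 8.7 in from both sides at P = (-26.200, -13.100). That places the tangent points at K = (-34.900, -13.100) on LK and D = (-26.200, -21.800) on DE. Then |ZD| = |D − Z| = 34.083.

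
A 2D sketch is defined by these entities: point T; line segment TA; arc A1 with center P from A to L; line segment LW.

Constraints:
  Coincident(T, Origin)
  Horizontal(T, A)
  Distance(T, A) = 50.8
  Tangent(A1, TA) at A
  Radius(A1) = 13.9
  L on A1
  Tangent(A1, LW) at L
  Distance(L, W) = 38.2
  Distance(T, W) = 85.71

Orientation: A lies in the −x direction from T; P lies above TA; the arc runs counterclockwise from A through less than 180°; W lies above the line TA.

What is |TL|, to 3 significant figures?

48.0

T is at the origin; TA is horizontal with |TA| = 50.8 and A on the −x side, so A = (-50.8, 0.00). A1 meets TA tangentially, so PA is at right angles to TA, so P = A + (0, 13.9) = (-50.8, 13.9). Since PL ⟂ LW (tangency), |PW| = √(13.9² + 38.2²) = 40.7 regardless of where L sits on A1. So W lies on both circle(T, 85.71) and circle(P, 40.7); the above-TA intersection is W = (-69.7, 49.9). L is the foot of the tangent from W: L = (-41.4, 24.2).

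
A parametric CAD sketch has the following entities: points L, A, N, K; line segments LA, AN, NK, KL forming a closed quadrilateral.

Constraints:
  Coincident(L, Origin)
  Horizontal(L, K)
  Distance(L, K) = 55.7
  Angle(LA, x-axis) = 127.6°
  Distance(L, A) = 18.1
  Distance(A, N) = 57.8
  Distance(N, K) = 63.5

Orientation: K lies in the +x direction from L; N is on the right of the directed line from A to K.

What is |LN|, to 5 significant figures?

41.189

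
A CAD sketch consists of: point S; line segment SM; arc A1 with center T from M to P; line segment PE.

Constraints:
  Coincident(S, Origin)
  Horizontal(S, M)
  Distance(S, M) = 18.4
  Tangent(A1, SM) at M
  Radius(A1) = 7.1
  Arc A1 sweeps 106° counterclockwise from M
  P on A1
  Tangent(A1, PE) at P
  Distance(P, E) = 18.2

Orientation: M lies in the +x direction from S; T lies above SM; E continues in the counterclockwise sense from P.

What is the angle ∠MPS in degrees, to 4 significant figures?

33.25°

S is at the origin; S and M share the same y with |SM| = 18.4 and M on the +x side, so M = (18.40, 0.000). Since A1 is tangent to SM there, TM ⟂ SM, so T = M + (0, 7.1) = (18.40, 7.100). On A1, M sits at bearing -90° from T; a 106° counterclockwise sweep puts P at bearing 16°, so P = T + 7.1·(cos 16°, sin 16°) = (25.22, 9.057). Then cos ∠MPS = PM·PS / (|PM||PS|), giving 33.25°.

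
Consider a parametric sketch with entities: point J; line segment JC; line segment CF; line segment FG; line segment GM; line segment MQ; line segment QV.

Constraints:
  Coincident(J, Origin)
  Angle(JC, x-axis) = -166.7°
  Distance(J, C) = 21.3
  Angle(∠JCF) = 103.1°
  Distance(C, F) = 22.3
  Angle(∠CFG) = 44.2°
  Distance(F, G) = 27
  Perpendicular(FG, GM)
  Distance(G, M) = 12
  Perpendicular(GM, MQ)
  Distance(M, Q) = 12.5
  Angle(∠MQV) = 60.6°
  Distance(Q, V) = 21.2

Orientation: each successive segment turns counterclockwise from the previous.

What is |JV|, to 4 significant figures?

13.84

J is at the origin; JC runs at -166.7° with length 21.3, so C = (-20.73, -4.900). ∠JCF = 103.1° gives CF at -89.80° from the x-axis; with |CF| = 22.3, F = (-20.65, -27.20). ∠CFG = 44.2° gives FG at 46.00° from the x-axis; with |FG| = 27.0, G = (-1.895, -7.778). FG is perpendicular to GM, so GM runs at 136.0°; with |GM| = 12.0, M = (-10.53, 0.5582). GM ⟂ MQ, so MQ runs at -134.0°; with |MQ| = 12.5, Q = (-19.21, -8.434). ∠MQV = 60.6° gives QV at -14.60° from the x-axis; with |QV| = 21.2, V = (1.305, -13.78). Then |JV| = |V − J| = 13.84.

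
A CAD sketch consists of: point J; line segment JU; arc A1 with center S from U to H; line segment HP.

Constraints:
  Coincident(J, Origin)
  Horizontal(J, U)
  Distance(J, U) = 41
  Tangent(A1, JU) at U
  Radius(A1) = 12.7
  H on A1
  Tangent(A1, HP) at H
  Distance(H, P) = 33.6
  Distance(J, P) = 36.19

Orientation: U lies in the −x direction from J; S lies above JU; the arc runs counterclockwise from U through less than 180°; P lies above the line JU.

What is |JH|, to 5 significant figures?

30.874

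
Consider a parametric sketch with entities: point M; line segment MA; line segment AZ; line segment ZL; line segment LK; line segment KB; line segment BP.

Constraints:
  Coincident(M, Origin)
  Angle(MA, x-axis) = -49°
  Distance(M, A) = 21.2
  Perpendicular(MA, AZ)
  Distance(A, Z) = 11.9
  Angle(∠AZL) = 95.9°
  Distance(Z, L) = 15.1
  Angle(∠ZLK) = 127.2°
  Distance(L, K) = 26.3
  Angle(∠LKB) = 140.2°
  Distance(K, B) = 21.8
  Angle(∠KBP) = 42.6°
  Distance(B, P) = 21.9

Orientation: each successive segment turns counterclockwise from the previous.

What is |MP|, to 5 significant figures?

12.564

∠LKB = 140.2° gives KB at -142.30° from the x-axis; with |KB| = 21.8, B = (-29.324, -8.2062). ∠KBP = 42.6° gives BP at -4.9000° from the x-axis; with |BP| = 21.9, P = (-7.5041, -10.077). Then |MP| = |P − M| = 12.564.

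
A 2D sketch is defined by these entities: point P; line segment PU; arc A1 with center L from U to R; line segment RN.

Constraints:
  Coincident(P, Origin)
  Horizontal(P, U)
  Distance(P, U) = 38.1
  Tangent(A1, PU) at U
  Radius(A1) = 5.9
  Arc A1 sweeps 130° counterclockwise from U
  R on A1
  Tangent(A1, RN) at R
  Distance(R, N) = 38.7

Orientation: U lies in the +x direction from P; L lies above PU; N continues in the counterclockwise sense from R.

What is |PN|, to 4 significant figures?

43.15

On A1, U sits at bearing -90° from L; a 130° counterclockwise sweep puts R at bearing 40°, so R = L + 5.9·(cos 40°, sin 40°) = (42.62, 9.692). Since A1 is tangent to RN there, LR ⟂ RN, so RN runs along (−sin 40°, cos 40°); with |RN| = 38.7, N = (17.74, 39.34). Then |PN| = |N − P| = 43.15.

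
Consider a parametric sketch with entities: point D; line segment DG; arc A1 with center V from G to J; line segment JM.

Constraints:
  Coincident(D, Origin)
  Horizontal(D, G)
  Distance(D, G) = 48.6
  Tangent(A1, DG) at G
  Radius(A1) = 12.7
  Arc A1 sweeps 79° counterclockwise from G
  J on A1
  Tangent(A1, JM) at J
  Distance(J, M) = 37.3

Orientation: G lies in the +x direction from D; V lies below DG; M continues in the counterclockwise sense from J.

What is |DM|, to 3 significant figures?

55.1

On A1, G sits at bearing 90° from V; a 79° counterclockwise sweep puts J at bearing 169°, so J = V + 12.7·(cos 169°, sin 169°) = (36.1, -10.3). The tangent condition forces VJ to be normal to JM, so JM runs along (−sin 169°, cos 169°); with |JM| = 37.3, M = (29.0, -46.9). Then |DM| = |M − D| = 55.1.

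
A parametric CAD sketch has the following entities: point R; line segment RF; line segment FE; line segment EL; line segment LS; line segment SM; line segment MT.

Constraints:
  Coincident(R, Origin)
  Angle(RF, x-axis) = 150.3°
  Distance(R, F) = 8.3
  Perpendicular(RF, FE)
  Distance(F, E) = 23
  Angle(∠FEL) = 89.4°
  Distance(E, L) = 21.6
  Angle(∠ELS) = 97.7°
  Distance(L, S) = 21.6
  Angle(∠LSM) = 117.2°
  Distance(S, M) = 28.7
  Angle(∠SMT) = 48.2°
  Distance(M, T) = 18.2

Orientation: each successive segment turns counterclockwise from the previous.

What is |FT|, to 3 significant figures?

4.35

R is at the origin; RF runs at 150.3° with length 8.3, so F = (-7.21, 4.11). RF ⟂ FE, so FE runs at -120°; with |FE| = 23.0, E = (-18.6, -15.9). ∠FEL = 89.4° gives EL at -29.1° from the x-axis; with |EL| = 21.6, L = (0.268, -26.4). ∠ELS = 97.7° gives LS at 53.2° from the x-axis; with |LS| = 21.6, S = (13.2, -9.08). ∠LSM = 117.2° gives SM at 116° from the x-axis; with |SM| = 28.7, M = (0.626, 16.7). ∠SMT = 48.2° gives MT at -112° from the x-axis; with |MT| = 18.2, T = (-6.25, -0.131). Then |FT| = |T − F| = 4.35.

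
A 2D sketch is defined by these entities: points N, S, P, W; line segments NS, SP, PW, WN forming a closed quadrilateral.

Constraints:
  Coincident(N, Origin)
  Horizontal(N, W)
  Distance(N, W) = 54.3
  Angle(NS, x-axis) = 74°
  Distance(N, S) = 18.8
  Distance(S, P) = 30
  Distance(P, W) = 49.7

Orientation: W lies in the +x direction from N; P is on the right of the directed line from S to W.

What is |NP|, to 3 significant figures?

13.4

N is at the origin; NW is horizontal with |NW| = 54.3 and W in +x, so W = (54.3, 0). NS runs at 74.0° with |NS| = 18.8, so S = (5.18, 18.1). P is determined by |SP| = 30.0 and |PW| = 49.7 together: it lies at the intersection of circle(S, 30.0) and circle(W, 49.7). With |SW| = 52.3, the foot of the radical line on SW is 11.2 from S and the perpendicular offset is √(30.0² − 11.2²) = 27.8. Taking the right-of-SW solution: P = (6.05, -11.9).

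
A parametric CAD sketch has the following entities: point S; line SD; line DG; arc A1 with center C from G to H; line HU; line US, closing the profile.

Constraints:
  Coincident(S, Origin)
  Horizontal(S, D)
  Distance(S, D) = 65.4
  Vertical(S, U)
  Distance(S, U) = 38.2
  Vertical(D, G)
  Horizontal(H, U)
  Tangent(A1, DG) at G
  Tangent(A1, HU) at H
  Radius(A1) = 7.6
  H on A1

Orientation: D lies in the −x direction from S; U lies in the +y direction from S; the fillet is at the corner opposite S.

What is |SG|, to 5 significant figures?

72.205

S is at the origin; S and D share the same y with |SD| = 65.4 and D on the −x side, so D = (-65.400, 0.0000). SU is vertical with |SU| = 38.2 and U on the +y side, so U = (0.0000, 38.200). The virtual corner opposite S is at (-65.400, 38.200). A1 meets DG tangentially, so CG is at right angles to DG and tangency of A1 to HU means the radius CH is perpendicular to HU, with radius 7.6, so the center C sits 7.6 in from both sides at C = (-57.800, 30.600). That places the tangent points at G = (-65.400, 30.600) on DG and H = (-57.800, 38.200) on HU. Then |SG| = |G − S| = 72.205.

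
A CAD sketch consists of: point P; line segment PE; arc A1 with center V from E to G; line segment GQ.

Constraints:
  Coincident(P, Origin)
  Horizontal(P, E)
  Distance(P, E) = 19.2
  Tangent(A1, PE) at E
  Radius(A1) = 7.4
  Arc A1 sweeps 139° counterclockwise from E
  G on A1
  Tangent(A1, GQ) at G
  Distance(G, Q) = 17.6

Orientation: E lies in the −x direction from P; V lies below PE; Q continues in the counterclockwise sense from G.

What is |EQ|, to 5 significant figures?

25.939

On A1, E sits at bearing 90° from V; a 139° counterclockwise sweep puts G at bearing 229°, so G = V + 7.4·(cos 229°, sin 229°) = (-24.055, -12.985). The tangent condition forces VG to be normal to GQ, so GQ runs along (−sin 229°, cos 229°); with |GQ| = 17.6, Q = (-10.772, -24.531). Then |EQ| = |Q − E| = 25.939.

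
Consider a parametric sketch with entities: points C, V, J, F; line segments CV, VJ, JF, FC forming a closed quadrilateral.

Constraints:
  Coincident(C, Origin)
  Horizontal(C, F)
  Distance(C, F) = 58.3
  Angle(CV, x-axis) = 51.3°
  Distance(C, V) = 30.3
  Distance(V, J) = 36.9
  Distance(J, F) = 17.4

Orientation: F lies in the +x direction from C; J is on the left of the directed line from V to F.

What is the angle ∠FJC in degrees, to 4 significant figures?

82.82°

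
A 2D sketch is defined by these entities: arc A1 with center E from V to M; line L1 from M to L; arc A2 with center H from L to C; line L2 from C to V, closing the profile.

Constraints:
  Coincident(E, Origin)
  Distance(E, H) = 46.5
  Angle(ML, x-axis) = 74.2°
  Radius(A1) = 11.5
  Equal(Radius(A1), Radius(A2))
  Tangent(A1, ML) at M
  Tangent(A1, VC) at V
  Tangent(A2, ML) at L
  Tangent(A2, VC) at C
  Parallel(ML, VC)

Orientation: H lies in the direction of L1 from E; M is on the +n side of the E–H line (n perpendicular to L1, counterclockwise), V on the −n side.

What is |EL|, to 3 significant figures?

47.9

The slot axis is L1's direction at 74.2°, so u = (cos 74.2°, sin 74.2°) = (0.272, 0.962) and n = (−sin 74.2°, cos 74.2°) = (-0.962, 0.272). E is at the origin and H lies 46.5 along u from E, so H = 46.5·u = (12.7, 44.7). Tangency of A1 to both parallel lines with radius 11.5 puts M and V at E ± 11.5·n: M = (-11.1, 3.13), V = (11.1, -3.13). Equal radii place L and C the same way about H: L = H + 11.5·n = (1.60, 47.9), C = H − 11.5·n = (23.7, 41.6). Then |EL| = |L − E| = 47.9.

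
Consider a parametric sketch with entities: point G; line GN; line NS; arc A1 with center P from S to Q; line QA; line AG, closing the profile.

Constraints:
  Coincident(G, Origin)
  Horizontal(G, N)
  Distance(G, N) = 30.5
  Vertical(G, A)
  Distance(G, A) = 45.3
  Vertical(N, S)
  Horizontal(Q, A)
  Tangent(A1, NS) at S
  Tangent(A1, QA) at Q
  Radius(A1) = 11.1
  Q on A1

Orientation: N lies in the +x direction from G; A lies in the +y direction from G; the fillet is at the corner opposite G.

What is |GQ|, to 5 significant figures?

49.279

G is at the origin; G and N share the same y with |GN| = 30.5 and N on the +x side, so N = (30.500, 0.0000). G and A share the same x with |GA| = 45.3 and A on the +y side, so A = (0.0000, 45.300). The virtual corner opposite G is at (30.500, 45.300). A1 meets NS tangentially, so PS is at right angles to NS and A1 meets QA tangentially, so PQ is at right angles to QA, with radius 11.1, so the center P sits 11.1 in from both sides at P = (19.400, 34.200). That places the tangent points at S = (30.500, 34.200) on NS and Q = (19.400, 45.300) on QA. Then |GQ| = |Q − G| = 49.279.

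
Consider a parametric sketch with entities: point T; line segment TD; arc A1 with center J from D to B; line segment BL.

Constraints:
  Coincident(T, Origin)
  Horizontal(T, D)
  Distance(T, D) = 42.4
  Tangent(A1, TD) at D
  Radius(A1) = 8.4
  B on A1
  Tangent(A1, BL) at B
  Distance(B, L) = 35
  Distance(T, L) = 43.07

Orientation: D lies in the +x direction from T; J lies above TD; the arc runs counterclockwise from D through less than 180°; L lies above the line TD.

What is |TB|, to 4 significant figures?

50.08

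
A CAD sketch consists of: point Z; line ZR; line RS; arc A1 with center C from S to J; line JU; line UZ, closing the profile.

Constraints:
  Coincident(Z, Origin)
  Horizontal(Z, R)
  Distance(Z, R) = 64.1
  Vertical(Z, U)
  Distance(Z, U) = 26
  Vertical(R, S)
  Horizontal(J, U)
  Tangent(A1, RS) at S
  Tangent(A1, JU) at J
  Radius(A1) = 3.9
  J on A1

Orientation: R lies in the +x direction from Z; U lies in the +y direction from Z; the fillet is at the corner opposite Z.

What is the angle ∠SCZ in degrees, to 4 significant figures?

159.8°

Z is at the origin; ZR is horizontal with |ZR| = 64.1 and R on the +x side, so R = (64.10, 0.000). Z and U share the same x with |ZU| = 26.0 and U on the +y side, so U = (0.000, 26.00). The virtual corner opposite Z is at (64.10, 26.00). The tangent condition forces CS to be normal to RS and tangency of A1 to JU means the radius CJ is perpendicular to JU, with radius 3.9, so the center C sits 3.9 in from both sides at C = (60.20, 22.10). That places the tangent points at S = (64.10, 22.10) on RS and J = (60.20, 26.00) on JU. Then cos ∠SCZ = CS·CZ / (|CS||CZ|), giving 159.8°.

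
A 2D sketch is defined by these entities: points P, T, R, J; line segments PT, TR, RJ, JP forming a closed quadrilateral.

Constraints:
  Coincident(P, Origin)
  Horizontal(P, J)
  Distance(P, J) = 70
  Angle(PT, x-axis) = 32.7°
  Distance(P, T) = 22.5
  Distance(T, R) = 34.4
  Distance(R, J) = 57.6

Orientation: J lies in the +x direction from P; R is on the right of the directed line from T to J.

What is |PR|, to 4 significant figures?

27.85

Checks: |TR| = 34.40 ✓; |RJ| = 57.60 ✓.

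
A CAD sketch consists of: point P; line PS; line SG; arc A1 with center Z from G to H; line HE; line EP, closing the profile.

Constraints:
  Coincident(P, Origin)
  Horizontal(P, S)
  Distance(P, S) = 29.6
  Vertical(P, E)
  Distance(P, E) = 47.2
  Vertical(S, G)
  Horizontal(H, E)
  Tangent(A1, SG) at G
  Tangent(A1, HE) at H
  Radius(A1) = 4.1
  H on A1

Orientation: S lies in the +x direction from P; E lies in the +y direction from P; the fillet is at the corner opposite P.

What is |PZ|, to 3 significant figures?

50.1

P is at the origin; P and S share the same y with |PS| = 29.6 and S on the +x side, so S = (29.6, 0.00). PE is vertical with |PE| = 47.2 and E on the +y side, so E = (0.00, 47.2). The virtual corner opposite P is at (29.6, 47.2). Tangency of A1 to SG means the radius ZG is perpendicular to SG and tangency of A1 to HE means the radius ZH is perpendicular to HE, with radius 4.1, so the center Z sits 4.1 in from both sides at Z = (25.5, 43.1). Then |PZ| = |Z − P| = 50.1.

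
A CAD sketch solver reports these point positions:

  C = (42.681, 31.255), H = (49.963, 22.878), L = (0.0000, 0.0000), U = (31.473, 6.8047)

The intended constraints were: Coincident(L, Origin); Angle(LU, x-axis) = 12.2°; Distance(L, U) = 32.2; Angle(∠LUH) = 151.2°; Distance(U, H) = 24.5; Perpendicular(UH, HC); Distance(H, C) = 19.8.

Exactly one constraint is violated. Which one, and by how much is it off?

Distance(H, C) = 19.8 — off by 8.70.

L = (0.00, 0.00) ✓; LU at 12.20° ✓; |LU| = 32.20 ✓; ∠LUH = 151.2° ✓; |UH| = 24.50 ✓; ∠(UH, HC) = 90.00° ✓; |HC| = 11.10 ✗.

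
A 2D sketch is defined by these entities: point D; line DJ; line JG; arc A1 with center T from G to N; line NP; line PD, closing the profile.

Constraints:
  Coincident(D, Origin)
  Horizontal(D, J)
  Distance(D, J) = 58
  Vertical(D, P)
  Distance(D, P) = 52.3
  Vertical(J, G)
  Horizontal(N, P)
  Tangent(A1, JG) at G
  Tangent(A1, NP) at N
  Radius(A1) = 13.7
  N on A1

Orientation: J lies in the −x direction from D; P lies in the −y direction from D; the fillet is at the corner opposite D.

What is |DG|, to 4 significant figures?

69.67

D is at the origin; DJ is horizontal with |DJ| = 58.0 and J on the −x side, so J = (-58.00, 0.000). D and P share the same x with |DP| = 52.3 and P on the −y side, so P = (0.000, -52.30). The virtual corner opposite D is at (-58.00, -52.30). A1 meets JG tangentially, so TG is at right angles to JG and since A1 is tangent to NP there, TN ⟂ NP, with radius 13.7, so the center T sits 13.7 in from both sides at T = (-44.30, -38.60). That places the tangent points at G = (-58.00, -38.60) on JG and N = (-44.30, -52.30) on NP. Then |DG| = |G − D| = 69.67.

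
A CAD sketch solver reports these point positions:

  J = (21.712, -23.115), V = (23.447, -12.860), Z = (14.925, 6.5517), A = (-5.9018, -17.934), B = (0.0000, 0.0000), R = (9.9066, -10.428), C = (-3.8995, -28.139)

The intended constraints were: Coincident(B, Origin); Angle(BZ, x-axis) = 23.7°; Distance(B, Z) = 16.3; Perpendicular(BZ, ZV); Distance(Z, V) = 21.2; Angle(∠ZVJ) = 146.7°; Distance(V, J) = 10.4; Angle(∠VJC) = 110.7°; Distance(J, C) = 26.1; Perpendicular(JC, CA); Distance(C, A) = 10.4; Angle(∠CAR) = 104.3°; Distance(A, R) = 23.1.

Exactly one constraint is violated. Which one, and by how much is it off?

Distance(A, R) = 23.1 — off by 5.60.

B = (0.00, 0.00) ✓; BZ at 23.70° ✓; |BZ| = 16.30 ✓; ∠(BZ, ZV) = 90.00° ✓; |ZV| = 21.20 ✓; ∠ZVJ = 146.7° ✓; |VJ| = 10.40 ✓; ∠VJC = 110.7° ✓; |JC| = 26.10 ✓; ∠(JC, CA) = 90.00° ✓; |CA| = 10.40 ✓; ∠CAR = 104.3° ✓; |AR| = 17.50 ✗.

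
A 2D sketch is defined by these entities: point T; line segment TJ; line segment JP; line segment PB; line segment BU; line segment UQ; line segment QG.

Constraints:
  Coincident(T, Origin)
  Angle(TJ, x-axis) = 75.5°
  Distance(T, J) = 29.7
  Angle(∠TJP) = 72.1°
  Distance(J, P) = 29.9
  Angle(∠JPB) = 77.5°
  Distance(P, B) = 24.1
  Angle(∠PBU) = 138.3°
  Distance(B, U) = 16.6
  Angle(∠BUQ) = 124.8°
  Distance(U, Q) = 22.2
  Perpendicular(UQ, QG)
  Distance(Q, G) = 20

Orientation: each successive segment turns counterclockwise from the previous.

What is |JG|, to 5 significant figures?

7.6467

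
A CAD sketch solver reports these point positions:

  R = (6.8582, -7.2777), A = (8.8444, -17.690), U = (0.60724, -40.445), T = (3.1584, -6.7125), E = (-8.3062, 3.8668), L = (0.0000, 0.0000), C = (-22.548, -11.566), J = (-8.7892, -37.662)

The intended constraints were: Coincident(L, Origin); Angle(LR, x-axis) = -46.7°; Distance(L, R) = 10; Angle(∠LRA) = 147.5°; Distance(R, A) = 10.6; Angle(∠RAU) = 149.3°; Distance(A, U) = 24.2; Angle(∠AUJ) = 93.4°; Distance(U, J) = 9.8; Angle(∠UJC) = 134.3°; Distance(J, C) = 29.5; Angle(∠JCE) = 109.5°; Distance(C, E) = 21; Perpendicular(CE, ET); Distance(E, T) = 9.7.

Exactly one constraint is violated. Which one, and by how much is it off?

Distance(E, T) = 9.7 — off by 5.90.

L = (0.00, 0.00) ✓; LR at -46.70° ✓; |LR| = 10.00 ✓; ∠LRA = 147.5° ✓; |RA| = 10.60 ✓; ∠RAU = 149.3° ✓; |AU| = 24.20 ✓; ∠AUJ = 93.40° ✓; |UJ| = 9.800 ✓; ∠UJC = 134.3° ✓; |JC| = 29.50 ✓; ∠JCE = 109.5° ✓; |CE| = 21.00 ✓; ∠(CE, ET) = 90.00° ✓; |ET| = 15.60 ✗.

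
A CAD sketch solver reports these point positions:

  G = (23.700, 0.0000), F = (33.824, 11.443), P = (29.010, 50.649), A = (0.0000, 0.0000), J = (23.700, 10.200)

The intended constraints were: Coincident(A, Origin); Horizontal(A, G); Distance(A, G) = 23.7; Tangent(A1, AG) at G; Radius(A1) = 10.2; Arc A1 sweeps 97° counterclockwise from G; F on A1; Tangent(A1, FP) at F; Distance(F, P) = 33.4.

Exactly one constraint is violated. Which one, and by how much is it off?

Distance(F, P) = 33.4 — off by 6.10.

A = (0.00, 0.00) ✓; A.y = 0.00, G.y = 0.00 ✓; |AG| = 23.70 ✓; ∠(JG, GA) = 90.00° ✓; |JG| = 10.20 ✓; bearing(J→F) − bearing(J→G) = 97.00° ✓; |JF| = 10.20 ✓; ∠(JF, FP) = 90.00° ✓; |FP| = 39.50 ✗.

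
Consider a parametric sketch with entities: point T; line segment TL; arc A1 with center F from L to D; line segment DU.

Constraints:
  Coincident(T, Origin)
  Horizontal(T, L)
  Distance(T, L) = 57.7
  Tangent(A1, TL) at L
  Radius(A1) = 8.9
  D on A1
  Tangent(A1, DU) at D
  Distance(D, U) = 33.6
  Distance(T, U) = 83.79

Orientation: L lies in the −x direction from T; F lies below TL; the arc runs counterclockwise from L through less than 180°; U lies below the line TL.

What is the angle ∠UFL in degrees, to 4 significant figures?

152.4°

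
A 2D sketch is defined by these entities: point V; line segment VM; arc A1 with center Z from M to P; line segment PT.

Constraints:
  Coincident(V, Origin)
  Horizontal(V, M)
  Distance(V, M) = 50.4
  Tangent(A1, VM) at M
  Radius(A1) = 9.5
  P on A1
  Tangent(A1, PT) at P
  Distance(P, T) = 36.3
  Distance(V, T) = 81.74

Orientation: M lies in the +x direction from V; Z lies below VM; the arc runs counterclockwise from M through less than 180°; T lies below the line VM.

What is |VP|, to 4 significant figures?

46.96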